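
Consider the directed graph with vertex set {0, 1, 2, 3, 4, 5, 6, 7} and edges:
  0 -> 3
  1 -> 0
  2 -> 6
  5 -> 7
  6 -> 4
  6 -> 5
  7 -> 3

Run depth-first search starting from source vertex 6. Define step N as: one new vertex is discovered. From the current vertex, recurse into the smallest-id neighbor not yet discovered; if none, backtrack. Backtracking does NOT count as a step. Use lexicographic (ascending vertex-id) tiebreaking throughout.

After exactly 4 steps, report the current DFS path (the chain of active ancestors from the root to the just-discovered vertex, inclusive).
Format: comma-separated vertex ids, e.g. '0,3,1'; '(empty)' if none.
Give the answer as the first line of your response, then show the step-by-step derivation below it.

6,5,7

step 1: discover 6; path=6; order=6
step 2: discover 4; path=6>4; order=6,4
step 3: discover 5; path=6>5; order=6,4,5
step 4: discover 7; path=6>5>7; order=6,4,5,7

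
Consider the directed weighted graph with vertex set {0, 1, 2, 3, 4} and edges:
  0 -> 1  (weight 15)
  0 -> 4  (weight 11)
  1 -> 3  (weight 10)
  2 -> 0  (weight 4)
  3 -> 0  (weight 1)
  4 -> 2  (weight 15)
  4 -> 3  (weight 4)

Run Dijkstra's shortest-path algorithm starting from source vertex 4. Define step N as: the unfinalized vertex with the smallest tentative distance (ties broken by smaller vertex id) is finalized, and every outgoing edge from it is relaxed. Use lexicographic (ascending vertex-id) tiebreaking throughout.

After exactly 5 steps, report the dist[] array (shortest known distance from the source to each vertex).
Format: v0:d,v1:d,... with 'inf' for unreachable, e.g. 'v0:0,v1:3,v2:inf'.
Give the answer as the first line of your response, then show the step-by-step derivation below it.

v0:5,v1:20,v2:15,v3:4,v4:0

step 1: dist = v0:inf,v1:inf,v2:15,v3:4,v4:0
step 2: dist = v0:5,v1:inf,v2:15,v3:4,v4:0
step 3: dist = v0:5,v1:20,v2:15,v3:4,v4:0
step 4: dist = v0:5,v1:20,v2:15,v3:4,v4:0
step 5: dist = v0:5,v1:20,v2:15,v3:4,v4:0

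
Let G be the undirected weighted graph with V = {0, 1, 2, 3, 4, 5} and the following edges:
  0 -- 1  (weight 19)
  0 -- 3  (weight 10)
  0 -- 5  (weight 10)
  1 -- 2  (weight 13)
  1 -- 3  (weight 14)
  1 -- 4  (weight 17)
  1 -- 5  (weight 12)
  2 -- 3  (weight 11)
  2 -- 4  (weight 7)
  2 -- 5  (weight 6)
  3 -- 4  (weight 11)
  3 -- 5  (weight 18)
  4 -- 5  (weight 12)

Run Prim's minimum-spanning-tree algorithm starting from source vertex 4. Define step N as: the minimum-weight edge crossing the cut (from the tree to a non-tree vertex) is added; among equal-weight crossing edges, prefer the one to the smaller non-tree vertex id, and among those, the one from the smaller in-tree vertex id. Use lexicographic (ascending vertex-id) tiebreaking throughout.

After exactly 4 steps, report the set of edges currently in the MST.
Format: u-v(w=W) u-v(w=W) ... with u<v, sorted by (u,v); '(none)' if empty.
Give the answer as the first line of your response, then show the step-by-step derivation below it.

0-3(w=10) 0-5(w=10) 2-4(w=7) 2-5(w=6)

step 1: add edge 2-4 (w=7); MST = {2-4(w=7)}
step 2: add edge 2-5 (w=6); MST = {2-4(w=7) 2-5(w=6)}
step 3: add edge 0-5 (w=10); MST = {0-5(w=10) 2-4(w=7) 2-5(w=6)}
step 4: add edge 0-3 (w=10); MST = {0-3(w=10) 0-5(w=10) 2-4(w=7) 2-5(w=6)}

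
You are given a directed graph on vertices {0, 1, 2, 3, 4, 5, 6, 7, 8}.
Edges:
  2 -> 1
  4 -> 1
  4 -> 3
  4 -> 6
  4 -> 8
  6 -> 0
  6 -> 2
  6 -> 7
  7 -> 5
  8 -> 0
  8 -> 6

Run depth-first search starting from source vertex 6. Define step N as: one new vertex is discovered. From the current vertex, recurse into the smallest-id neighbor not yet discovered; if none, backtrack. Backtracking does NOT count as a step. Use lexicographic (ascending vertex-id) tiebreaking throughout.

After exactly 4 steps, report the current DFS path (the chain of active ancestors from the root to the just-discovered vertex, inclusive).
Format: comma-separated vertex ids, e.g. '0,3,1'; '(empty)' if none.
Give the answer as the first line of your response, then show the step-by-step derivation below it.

6,2,1

step 1: discover 6; path=6; order=6
step 2: discover 0; path=6>0; order=6,0
step 3: discover 2; path=6>2; order=6,0,2
step 4: discover 1; path=6>2>1; order=6,0,2,1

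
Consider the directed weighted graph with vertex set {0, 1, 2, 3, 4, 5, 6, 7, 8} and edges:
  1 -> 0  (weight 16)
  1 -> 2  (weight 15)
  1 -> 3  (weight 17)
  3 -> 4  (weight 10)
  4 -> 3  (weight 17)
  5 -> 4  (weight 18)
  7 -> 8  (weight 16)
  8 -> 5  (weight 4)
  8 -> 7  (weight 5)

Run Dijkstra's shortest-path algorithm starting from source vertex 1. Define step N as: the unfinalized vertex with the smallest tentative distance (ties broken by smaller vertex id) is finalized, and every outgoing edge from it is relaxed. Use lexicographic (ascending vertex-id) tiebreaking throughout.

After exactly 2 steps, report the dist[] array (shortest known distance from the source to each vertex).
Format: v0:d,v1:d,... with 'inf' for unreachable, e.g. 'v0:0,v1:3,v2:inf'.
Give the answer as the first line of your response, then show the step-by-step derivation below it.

v0:16,v1:0,v2:15,v3:17,v4:inf,v5:inf,v6:inf,v7:inf,v8:inf

step 1: dist = v0:16,v1:0,v2:15,v3:17,v4:inf,v5:inf,v6:inf,v7:inf,v8:inf
step 2: dist = v0:16,v1:0,v2:15,v3:17,v4:inf,v5:inf,v6:inf,v7:inf,v8:inf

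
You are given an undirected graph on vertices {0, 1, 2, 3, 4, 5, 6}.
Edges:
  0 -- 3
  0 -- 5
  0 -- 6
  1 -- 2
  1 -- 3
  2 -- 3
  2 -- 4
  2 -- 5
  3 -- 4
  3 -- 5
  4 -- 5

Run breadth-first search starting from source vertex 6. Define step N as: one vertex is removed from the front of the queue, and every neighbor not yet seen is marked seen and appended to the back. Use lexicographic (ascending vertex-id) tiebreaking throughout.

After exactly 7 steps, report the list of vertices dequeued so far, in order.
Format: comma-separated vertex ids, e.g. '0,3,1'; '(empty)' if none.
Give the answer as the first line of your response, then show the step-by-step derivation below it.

6,0,3,5,1,2,4

step 1: dequeue 6; queue=[0]; order=6
step 2: dequeue 0; queue=[3,5]; order=6,0
step 3: dequeue 3; queue=[5,1,2,4]; order=6,0,3
step 4: dequeue 5; queue=[1,2,4]; order=6,0,3,5
step 5: dequeue 1; queue=[2,4]; order=6,0,3,5,1
step 6: dequeue 2; queue=[4]; order=6,0,3,5,1,2
step 7: dequeue 4; queue=[(empty)]; order=6,0,3,5,1,2,4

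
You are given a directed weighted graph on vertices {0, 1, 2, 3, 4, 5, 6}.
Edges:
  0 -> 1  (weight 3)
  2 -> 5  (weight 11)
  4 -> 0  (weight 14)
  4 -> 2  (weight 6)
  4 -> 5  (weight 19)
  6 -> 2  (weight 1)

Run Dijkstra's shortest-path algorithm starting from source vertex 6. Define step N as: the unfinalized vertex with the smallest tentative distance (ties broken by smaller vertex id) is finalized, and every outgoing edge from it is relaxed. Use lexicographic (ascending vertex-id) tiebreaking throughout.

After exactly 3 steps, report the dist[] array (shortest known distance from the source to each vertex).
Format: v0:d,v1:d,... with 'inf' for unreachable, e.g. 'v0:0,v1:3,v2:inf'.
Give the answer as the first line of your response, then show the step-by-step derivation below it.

v0:inf,v1:inf,v2:1,v3:inf,v4:inf,v5:12,v6:0

step 1: dist = v0:inf,v1:inf,v2:1,v3:inf,v4:inf,v5:inf,v6:0
step 2: dist = v0:inf,v1:inf,v2:1,v3:inf,v4:inf,v5:12,v6:0
step 3: dist = v0:inf,v1:inf,v2:1,v3:inf,v4:inf,v5:12,v6:0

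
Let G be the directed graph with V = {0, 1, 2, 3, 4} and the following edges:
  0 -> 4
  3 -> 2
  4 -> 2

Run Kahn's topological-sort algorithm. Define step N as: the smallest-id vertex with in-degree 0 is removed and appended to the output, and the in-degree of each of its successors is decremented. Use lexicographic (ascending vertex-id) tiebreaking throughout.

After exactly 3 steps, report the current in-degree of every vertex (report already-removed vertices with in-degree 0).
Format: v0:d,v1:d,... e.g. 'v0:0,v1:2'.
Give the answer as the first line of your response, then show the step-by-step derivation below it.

v0:0,v1:0,v2:1,v3:0,v4:0

step 1: output 0; order=[0]; indeg=(0,0,2,0,0)
step 2: output 1; order=[0,1]; indeg=(0,0,2,0,0)
step 3: output 3; order=[0,1,3]; indeg=(0,0,1,0,0)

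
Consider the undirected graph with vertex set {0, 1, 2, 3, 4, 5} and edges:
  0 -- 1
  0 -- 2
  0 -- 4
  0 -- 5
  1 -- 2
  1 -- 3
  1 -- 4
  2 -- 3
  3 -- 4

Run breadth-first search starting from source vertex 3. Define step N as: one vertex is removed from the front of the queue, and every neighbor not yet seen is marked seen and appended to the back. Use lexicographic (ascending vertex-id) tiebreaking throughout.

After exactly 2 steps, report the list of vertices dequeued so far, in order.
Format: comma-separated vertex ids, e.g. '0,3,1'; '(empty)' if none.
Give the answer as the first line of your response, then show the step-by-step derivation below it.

3,1

step 1: dequeue 3; queue=[1,2,4]; order=3
step 2: dequeue 1; queue=[2,4,0]; order=3,1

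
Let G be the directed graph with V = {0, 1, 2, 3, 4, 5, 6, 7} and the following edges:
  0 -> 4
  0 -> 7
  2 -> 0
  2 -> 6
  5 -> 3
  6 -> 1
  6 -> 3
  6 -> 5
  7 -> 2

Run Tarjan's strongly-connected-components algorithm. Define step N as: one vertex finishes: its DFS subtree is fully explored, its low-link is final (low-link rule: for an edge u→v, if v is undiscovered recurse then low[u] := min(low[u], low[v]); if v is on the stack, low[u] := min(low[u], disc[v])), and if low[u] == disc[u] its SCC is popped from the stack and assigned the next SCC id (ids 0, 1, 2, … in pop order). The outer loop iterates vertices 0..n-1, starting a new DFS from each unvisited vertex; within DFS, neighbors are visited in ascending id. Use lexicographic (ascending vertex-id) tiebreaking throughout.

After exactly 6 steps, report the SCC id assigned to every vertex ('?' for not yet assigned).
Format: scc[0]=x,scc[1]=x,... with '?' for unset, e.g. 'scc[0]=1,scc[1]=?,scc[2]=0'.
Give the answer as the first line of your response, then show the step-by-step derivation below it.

scc[0]=?,scc[1]=1,scc[2]=?,scc[3]=2,scc[4]=0,scc[5]=3,scc[6]=4,scc[7]=?

step 1: low=(low[0]=0,low[1]=?,low[2]=?,low[3]=?,low[4]=1,low[5]=?,low[6]=?,low[7]=?); scc=(scc[0]=?,scc[1]=?,scc[2]=?,scc[3]=?,scc[4]=0,scc[5]=?,scc[6]=?,scc[7]=?)
step 2: low=(low[0]=0,low[1]=5,low[2]=0,low[3]=?,low[4]=1,low[5]=?,low[6]=4,low[7]=2); scc=(scc[0]=?,scc[1]=1,scc[2]=?,scc[3]=?,scc[4]=0,scc[5]=?,scc[6]=?,scc[7]=?)
step 3: low=(low[0]=0,low[1]=5,low[2]=0,low[3]=6,low[4]=1,low[5]=?,low[6]=4,low[7]=2); scc=(scc[0]=?,scc[1]=1,scc[2]=?,scc[3]=2,scc[4]=0,scc[5]=?,scc[6]=?,scc[7]=?)
step 4: low=(low[0]=0,low[1]=5,low[2]=0,low[3]=6,low[4]=1,low[5]=7,low[6]=4,low[7]=2); scc=(scc[0]=?,scc[1]=1,scc[2]=?,scc[3]=2,scc[4]=0,scc[5]=3,scc[6]=?,scc[7]=?)
step 5: low=(low[0]=0,low[1]=5,low[2]=0,low[3]=6,low[4]=1,low[5]=7,low[6]=4,low[7]=2); scc=(scc[0]=?,scc[1]=1,scc[2]=?,scc[3]=2,scc[4]=0,scc[5]=3,scc[6]=4,scc[7]=?)
step 6: low=(low[0]=0,low[1]=5,low[2]=0,low[3]=6,low[4]=1,low[5]=7,low[6]=4,low[7]=2); scc=(scc[0]=?,scc[1]=1,scc[2]=?,scc[3]=2,scc[4]=0,scc[5]=3,scc[6]=4,scc[7]=?)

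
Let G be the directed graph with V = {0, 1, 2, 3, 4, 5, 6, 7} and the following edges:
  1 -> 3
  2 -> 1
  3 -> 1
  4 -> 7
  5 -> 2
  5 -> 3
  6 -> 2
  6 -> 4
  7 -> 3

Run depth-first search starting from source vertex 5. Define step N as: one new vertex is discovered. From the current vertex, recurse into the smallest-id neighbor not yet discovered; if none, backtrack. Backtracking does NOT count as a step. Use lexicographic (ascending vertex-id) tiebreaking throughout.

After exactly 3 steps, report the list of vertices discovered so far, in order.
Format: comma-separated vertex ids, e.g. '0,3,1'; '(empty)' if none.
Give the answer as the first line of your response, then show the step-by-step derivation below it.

5,2,1

step 1: discover 5; path=5; order=5
step 2: discover 2; path=5>2; order=5,2
step 3: discover 1; path=5>2>1; order=5,2,1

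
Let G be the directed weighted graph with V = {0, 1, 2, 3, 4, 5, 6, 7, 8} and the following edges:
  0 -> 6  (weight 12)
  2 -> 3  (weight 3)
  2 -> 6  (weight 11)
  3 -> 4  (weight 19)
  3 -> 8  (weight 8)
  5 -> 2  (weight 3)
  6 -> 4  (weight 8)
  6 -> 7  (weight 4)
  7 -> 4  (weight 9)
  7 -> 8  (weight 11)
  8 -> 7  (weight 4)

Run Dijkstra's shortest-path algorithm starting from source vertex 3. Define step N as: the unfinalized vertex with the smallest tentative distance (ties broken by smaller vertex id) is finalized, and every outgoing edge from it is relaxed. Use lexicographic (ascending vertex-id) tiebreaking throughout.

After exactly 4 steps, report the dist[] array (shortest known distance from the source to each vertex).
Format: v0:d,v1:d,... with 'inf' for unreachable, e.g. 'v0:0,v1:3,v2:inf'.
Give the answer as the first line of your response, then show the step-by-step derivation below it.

v0:inf,v1:inf,v2:inf,v3:0,v4:19,v5:inf,v6:inf,v7:12,v8:8

step 1: dist = v0:inf,v1:inf,v2:inf,v3:0,v4:19,v5:inf,v6:inf,v7:inf,v8:8
step 2: dist = v0:inf,v1:inf,v2:inf,v3:0,v4:19,v5:inf,v6:inf,v7:12,v8:8
step 3: dist = v0:inf,v1:inf,v2:inf,v3:0,v4:19,v5:inf,v6:inf,v7:12,v8:8
step 4: dist = v0:inf,v1:inf,v2:inf,v3:0,v4:19,v5:inf,v6:inf,v7:12,v8:8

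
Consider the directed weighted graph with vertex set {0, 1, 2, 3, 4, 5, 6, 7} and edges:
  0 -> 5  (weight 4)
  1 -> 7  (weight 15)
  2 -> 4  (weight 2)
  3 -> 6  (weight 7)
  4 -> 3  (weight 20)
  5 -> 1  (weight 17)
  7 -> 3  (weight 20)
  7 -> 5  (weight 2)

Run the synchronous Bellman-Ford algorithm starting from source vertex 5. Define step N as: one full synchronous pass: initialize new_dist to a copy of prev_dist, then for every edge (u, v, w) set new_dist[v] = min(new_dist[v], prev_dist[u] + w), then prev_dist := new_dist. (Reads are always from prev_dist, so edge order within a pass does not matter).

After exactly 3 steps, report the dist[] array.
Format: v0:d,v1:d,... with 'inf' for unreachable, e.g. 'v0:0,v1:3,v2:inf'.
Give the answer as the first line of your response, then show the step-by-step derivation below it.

v0:inf,v1:17,v2:inf,v3:52,v4:inf,v5:0,v6:inf,v7:32

step 1: dist = v0:inf,v1:17,v2:inf,v3:inf,v4:inf,v5:0,v6:inf,v7:inf
step 2: dist = v0:inf,v1:17,v2:inf,v3:inf,v4:inf,v5:0,v6:inf,v7:32
step 3: dist = v0:inf,v1:17,v2:inf,v3:52,v4:inf,v5:0,v6:inf,v7:32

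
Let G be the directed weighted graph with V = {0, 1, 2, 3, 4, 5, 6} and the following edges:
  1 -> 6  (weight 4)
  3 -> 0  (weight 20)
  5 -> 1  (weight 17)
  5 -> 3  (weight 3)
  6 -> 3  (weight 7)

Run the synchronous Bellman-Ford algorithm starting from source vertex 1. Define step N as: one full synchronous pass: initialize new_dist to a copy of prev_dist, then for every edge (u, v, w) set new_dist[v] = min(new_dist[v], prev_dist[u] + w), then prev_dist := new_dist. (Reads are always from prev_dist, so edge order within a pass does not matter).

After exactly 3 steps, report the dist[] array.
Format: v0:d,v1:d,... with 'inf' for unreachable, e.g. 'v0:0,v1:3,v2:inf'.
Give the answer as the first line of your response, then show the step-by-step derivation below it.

v0:31,v1:0,v2:inf,v3:11,v4:inf,v5:inf,v6:4

step 1: dist = v0:inf,v1:0,v2:inf,v3:inf,v4:inf,v5:inf,v6:4
step 2: dist = v0:inf,v1:0,v2:inf,v3:11,v4:inf,v5:inf,v6:4
step 3: dist = v0:31,v1:0,v2:inf,v3:11,v4:inf,v5:inf,v6:4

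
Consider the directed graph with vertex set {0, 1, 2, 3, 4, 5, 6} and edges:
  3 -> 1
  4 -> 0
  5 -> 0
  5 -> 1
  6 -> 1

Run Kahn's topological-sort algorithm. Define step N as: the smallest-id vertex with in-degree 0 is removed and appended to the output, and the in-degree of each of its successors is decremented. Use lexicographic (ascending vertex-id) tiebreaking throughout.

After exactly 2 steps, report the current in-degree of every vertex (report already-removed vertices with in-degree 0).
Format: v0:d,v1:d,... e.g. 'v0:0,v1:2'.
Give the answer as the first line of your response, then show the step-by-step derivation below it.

v0:2,v1:2,v2:0,v3:0,v4:0,v5:0,v6:0

step 1: output 2; order=[2]; indeg=(2,3,0,0,0,0,0)
step 2: output 3; order=[2,3]; indeg=(2,2,0,0,0,0,0)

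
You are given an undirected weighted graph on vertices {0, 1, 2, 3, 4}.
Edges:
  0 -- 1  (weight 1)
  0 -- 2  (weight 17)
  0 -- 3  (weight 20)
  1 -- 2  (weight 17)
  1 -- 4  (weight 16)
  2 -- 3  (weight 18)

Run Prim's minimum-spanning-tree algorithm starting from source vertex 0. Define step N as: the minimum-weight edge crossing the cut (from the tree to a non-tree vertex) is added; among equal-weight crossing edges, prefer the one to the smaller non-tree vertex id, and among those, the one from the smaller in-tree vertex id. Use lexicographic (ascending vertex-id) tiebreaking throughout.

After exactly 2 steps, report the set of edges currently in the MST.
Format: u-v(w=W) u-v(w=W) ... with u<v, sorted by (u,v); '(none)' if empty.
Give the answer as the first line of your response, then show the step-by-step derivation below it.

0-1(w=1) 1-4(w=16)

step 1: add edge 0-1 (w=1); MST = {0-1(w=1)}
step 2: add edge 1-4 (w=16); MST = {0-1(w=1) 1-4(w=16)}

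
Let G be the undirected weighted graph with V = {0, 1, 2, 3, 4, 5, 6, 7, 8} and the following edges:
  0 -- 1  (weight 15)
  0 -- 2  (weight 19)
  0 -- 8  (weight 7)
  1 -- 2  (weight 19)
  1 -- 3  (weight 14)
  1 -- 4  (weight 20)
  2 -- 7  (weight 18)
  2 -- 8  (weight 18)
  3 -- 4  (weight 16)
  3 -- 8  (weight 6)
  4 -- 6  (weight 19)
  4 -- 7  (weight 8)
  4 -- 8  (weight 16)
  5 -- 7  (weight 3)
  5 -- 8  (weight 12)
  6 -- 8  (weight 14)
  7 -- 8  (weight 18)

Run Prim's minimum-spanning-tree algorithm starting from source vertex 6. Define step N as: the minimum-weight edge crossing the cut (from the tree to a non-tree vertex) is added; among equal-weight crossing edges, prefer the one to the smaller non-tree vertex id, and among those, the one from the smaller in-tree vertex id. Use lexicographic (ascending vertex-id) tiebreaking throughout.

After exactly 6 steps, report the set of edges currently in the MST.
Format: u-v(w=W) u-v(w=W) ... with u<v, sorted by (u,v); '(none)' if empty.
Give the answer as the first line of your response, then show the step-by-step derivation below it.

0-8(w=7) 3-8(w=6) 4-7(w=8) 5-7(w=3) 5-8(w=12) 6-8(w=14)

step 1: add edge 6-8 (w=14); MST = {6-8(w=14)}
step 2: add edge 3-8 (w=6); MST = {3-8(w=6) 6-8(w=14)}
step 3: add edge 0-8 (w=7); MST = {0-8(w=7) 3-8(w=6) 6-8(w=14)}
step 4: add edge 5-8 (w=12); MST = {0-8(w=7) 3-8(w=6) 5-8(w=12) 6-8(w=14)}
step 5: add edge 5-7 (w=3); MST = {0-8(w=7) 3-8(w=6) 5-7(w=3) 5-8(w=12) 6-8(w=14)}
step 6: add edge 4-7 (w=8); MST = {0-8(w=7) 3-8(w=6) 4-7(w=8) 5-7(w=3) 5-8(w=12) 6-8(w=14)}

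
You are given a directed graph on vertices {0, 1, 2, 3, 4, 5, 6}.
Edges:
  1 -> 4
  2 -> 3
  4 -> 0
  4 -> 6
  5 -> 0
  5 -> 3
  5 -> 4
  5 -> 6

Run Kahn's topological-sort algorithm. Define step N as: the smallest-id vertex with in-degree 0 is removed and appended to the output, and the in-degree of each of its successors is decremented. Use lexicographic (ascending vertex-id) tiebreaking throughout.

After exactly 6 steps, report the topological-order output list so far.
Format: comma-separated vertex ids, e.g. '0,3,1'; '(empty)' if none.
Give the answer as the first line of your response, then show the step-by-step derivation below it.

1,2,5,3,4,0

step 1: output 1; order=[1]; indeg=(2,0,0,2,1,0,2)
step 2: output 2; order=[1,2]; indeg=(2,0,0,1,1,0,2)
step 3: output 5; order=[1,2,5]; indeg=(1,0,0,0,0,0,1)
step 4: output 3; order=[1,2,5,3]; indeg=(1,0,0,0,0,0,1)
step 5: output 4; order=[1,2,5,3,4]; indeg=(0,0,0,0,0,0,0)
step 6: output 0; order=[1,2,5,3,4,0]; indeg=(0,0,0,0,0,0,0)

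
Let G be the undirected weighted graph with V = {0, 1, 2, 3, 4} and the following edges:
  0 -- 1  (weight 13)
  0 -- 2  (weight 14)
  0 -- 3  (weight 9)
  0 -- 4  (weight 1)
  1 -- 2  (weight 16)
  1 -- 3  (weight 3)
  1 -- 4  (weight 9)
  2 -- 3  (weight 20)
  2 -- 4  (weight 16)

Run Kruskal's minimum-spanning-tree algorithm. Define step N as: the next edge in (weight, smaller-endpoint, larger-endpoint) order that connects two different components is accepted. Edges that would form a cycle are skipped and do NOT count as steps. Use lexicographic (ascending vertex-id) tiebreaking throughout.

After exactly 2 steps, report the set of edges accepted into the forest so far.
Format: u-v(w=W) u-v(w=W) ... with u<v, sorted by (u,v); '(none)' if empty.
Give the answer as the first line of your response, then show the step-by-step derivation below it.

0-4(w=1) 1-3(w=3)

step 1: add edge 0-4 (w=1); MST = {0-4(w=1)}
step 2: add edge 1-3 (w=3); MST = {0-4(w=1) 1-3(w=3)}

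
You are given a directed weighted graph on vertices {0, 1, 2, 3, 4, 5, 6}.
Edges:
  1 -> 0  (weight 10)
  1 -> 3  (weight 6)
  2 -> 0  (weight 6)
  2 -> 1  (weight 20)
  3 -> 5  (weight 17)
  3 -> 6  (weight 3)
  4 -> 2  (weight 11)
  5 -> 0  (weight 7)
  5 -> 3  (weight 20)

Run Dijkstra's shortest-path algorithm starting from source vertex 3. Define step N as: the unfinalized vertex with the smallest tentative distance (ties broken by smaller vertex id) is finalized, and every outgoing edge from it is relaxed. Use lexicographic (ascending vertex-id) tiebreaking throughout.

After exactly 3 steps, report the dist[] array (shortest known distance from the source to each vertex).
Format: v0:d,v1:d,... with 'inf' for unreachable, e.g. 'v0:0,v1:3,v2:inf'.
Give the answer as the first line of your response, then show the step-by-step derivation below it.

v0:24,v1:inf,v2:inf,v3:0,v4:inf,v5:17,v6:3

step 1: dist = v0:inf,v1:inf,v2:inf,v3:0,v4:inf,v5:17,v6:3
step 2: dist = v0:inf,v1:inf,v2:inf,v3:0,v4:inf,v5:17,v6:3
step 3: dist = v0:24,v1:inf,v2:inf,v3:0,v4:inf,v5:17,v6:3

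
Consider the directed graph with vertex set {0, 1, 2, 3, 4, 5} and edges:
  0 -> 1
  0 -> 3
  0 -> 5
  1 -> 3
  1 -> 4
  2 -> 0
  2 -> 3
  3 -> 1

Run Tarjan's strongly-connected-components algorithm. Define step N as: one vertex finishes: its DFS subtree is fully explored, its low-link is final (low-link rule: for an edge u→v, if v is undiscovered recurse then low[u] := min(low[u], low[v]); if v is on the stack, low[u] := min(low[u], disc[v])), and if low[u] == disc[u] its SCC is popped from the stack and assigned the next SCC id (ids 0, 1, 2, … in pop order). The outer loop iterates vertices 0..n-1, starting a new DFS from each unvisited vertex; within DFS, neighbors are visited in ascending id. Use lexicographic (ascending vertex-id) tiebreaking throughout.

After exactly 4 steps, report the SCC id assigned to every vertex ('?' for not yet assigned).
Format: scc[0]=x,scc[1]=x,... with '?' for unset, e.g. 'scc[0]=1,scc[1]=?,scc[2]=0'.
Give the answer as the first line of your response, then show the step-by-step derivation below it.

scc[0]=?,scc[1]=1,scc[2]=?,scc[3]=1,scc[4]=0,scc[5]=2

step 1: low=(low[0]=0,low[1]=1,low[2]=?,low[3]=1,low[4]=?,low[5]=?); scc=(scc[0]=?,scc[1]=?,scc[2]=?,scc[3]=?,scc[4]=?,scc[5]=?)
step 2: low=(low[0]=0,low[1]=1,low[2]=?,low[3]=1,low[4]=3,low[5]=?); scc=(scc[0]=?,scc[1]=?,scc[2]=?,scc[3]=?,scc[4]=0,scc[5]=?)
step 3: low=(low[0]=0,low[1]=1,low[2]=?,low[3]=1,low[4]=3,low[5]=?); scc=(scc[0]=?,scc[1]=1,scc[2]=?,scc[3]=1,scc[4]=0,scc[5]=?)
step 4: low=(low[0]=0,low[1]=1,low[2]=?,low[3]=1,low[4]=3,low[5]=4); scc=(scc[0]=?,scc[1]=1,scc[2]=?,scc[3]=1,scc[4]=0,scc[5]=2)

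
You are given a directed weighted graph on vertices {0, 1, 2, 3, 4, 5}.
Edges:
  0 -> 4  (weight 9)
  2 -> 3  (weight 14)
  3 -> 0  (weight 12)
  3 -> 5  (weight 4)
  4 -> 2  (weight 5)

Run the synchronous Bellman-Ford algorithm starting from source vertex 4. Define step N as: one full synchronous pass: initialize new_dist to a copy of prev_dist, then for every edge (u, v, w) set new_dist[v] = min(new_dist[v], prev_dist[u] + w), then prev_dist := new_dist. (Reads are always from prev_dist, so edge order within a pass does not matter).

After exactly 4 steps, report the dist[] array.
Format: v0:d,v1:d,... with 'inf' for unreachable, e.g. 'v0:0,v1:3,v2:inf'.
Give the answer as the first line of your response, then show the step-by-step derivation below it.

v0:31,v1:inf,v2:5,v3:19,v4:0,v5:23

step 1: dist = v0:inf,v1:inf,v2:5,v3:inf,v4:0,v5:inf
step 2: dist = v0:inf,v1:inf,v2:5,v3:19,v4:0,v5:inf
step 3: dist = v0:31,v1:inf,v2:5,v3:19,v4:0,v5:23
step 4: dist = v0:31,v1:inf,v2:5,v3:19,v4:0,v5:23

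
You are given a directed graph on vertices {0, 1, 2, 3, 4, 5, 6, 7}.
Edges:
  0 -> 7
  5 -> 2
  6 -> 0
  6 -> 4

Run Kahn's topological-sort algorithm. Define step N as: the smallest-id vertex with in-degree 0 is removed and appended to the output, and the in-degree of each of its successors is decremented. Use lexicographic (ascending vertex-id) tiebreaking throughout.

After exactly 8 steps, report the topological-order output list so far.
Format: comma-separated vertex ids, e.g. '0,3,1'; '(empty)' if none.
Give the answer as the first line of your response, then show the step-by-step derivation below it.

1,3,5,2,6,0,4,7

step 1: output 1; order=[1]; indeg=(1,0,1,0,1,0,0,1)
step 2: output 3; order=[1,3]; indeg=(1,0,1,0,1,0,0,1)
step 3: output 5; order=[1,3,5]; indeg=(1,0,0,0,1,0,0,1)
step 4: output 2; order=[1,3,5,2]; indeg=(1,0,0,0,1,0,0,1)
step 5: output 6; order=[1,3,5,2,6]; indeg=(0,0,0,0,0,0,0,1)
step 6: output 0; order=[1,3,5,2,6,0]; indeg=(0,0,0,0,0,0,0,0)
step 7: output 4; order=[1,3,5,2,6,0,4]; indeg=(0,0,0,0,0,0,0,0)
step 8: output 7; order=[1,3,5,2,6,0,4,7]; indeg=(0,0,0,0,0,0,0,0)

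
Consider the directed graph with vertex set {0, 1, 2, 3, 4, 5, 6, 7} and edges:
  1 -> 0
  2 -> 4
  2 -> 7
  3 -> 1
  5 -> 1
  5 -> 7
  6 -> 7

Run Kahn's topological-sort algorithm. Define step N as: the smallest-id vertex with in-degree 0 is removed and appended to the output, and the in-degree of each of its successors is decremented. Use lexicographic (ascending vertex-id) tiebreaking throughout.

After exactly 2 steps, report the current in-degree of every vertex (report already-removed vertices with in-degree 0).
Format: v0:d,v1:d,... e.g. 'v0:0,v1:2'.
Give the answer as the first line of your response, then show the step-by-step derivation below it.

v0:1,v1:1,v2:0,v3:0,v4:0,v5:0,v6:0,v7:2

step 1: output 2; order=[2]; indeg=(1,2,0,0,0,0,0,2)
step 2: output 3; order=[2,3]; indeg=(1,1,0,0,0,0,0,2)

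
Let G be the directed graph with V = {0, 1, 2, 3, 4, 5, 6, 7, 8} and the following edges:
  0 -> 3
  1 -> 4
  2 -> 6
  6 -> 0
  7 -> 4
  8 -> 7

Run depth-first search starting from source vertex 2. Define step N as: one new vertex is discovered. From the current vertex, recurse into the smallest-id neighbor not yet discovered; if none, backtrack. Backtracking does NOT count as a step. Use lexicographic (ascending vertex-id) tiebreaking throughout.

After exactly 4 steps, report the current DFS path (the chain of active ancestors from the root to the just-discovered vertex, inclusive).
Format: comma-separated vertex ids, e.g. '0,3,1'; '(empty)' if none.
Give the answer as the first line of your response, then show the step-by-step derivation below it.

2,6,0,3

step 1: discover 2; path=2; order=2
step 2: discover 6; path=2>6; order=2,6
step 3: discover 0; path=2>6>0; order=2,6,0
step 4: discover 3; path=2>6>0>3; order=2,6,0,3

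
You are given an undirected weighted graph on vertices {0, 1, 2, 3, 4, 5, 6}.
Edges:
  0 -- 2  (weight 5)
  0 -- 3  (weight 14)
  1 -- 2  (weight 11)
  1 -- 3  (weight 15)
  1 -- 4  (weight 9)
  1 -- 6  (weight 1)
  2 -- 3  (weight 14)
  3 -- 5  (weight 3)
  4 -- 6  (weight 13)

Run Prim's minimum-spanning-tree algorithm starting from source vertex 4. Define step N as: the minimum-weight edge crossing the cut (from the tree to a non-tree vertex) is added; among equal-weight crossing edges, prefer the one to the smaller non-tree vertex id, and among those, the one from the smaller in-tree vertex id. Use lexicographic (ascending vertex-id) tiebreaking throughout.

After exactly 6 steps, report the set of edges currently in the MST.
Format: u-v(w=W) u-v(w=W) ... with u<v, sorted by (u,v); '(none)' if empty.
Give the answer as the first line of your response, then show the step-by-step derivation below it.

0-2(w=5) 0-3(w=14) 1-2(w=11) 1-4(w=9) 1-6(w=1) 3-5(w=3)

step 1: add edge 1-4 (w=9); MST = {1-4(w=9)}
step 2: add edge 1-6 (w=1); MST = {1-4(w=9) 1-6(w=1)}
step 3: add edge 1-2 (w=11); MST = {1-2(w=11) 1-4(w=9) 1-6(w=1)}
step 4: add edge 0-2 (w=5); MST = {0-2(w=5) 1-2(w=11) 1-4(w=9) 1-6(w=1)}
step 5: add edge 0-3 (w=14); MST = {0-2(w=5) 0-3(w=14) 1-2(w=11) 1-4(w=9) 1-6(w=1)}
step 6: add edge 3-5 (w=3); MST = {0-2(w=5) 0-3(w=14) 1-2(w=11) 1-4(w=9) 1-6(w=1) 3-5(w=3)}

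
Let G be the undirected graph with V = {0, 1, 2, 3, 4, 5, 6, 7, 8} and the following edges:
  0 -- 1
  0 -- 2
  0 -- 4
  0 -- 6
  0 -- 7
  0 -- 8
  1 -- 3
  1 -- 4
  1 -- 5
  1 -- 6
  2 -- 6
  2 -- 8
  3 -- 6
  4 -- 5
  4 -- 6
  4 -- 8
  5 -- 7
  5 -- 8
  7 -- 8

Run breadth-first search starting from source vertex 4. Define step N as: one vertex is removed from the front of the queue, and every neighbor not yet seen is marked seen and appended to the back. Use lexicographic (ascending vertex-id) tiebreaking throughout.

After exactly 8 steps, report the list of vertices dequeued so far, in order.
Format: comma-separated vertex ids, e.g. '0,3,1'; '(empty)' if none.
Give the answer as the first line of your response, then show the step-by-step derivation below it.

4,0,1,5,6,8,2,7

step 1: dequeue 4; queue=[0,1,5,6,8]; order=4
step 2: dequeue 0; queue=[1,5,6,8,2,7]; order=4,0
step 3: dequeue 1; queue=[5,6,8,2,7,3]; order=4,0,1
step 4: dequeue 5; queue=[6,8,2,7,3]; order=4,0,1,5
step 5: dequeue 6; queue=[8,2,7,3]; order=4,0,1,5,6
step 6: dequeue 8; queue=[2,7,3]; order=4,0,1,5,6,8
step 7: dequeue 2; queue=[7,3]; order=4,0,1,5,6,8,2
step 8: dequeue 7; queue=[3]; order=4,0,1,5,6,8,2,7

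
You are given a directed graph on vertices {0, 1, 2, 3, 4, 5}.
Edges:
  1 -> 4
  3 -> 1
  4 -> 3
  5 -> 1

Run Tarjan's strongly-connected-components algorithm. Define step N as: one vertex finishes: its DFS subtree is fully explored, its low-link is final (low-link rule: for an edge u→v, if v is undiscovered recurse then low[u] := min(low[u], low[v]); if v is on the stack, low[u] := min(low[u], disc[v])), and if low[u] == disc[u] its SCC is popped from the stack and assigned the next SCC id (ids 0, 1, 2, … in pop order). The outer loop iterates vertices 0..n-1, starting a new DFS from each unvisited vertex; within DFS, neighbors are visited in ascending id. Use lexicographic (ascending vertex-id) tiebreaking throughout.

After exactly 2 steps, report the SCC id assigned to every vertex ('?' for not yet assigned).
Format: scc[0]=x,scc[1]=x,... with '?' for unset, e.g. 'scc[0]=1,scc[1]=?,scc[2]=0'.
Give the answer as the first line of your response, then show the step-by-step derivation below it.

scc[0]=0,scc[1]=?,scc[2]=?,scc[3]=?,scc[4]=?,scc[5]=?

step 1: low=(low[0]=0,low[1]=?,low[2]=?,low[3]=?,low[4]=?,low[5]=?); scc=(scc[0]=0,scc[1]=?,scc[2]=?,scc[3]=?,scc[4]=?,scc[5]=?)
step 2: low=(low[0]=0,low[1]=1,low[2]=?,low[3]=1,low[4]=2,low[5]=?); scc=(scc[0]=0,scc[1]=?,scc[2]=?,scc[3]=?,scc[4]=?,scc[5]=?)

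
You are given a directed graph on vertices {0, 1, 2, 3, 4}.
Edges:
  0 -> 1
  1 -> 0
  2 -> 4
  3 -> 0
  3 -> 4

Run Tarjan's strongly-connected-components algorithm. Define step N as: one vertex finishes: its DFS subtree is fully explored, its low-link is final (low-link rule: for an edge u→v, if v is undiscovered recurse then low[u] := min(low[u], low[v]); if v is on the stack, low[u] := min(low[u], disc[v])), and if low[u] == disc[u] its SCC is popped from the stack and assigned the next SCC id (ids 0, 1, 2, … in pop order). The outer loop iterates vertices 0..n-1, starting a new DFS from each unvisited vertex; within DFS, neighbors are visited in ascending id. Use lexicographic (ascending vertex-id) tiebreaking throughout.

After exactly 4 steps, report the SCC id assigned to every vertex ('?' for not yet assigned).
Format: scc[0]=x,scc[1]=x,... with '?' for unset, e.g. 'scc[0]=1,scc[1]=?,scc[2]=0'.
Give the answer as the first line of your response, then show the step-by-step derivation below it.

scc[0]=0,scc[1]=0,scc[2]=2,scc[3]=?,scc[4]=1

step 1: low=(low[0]=0,low[1]=0,low[2]=?,low[3]=?,low[4]=?); scc=(scc[0]=?,scc[1]=?,scc[2]=?,scc[3]=?,scc[4]=?)
step 2: low=(low[0]=0,low[1]=0,low[2]=?,low[3]=?,low[4]=?); scc=(scc[0]=0,scc[1]=0,scc[2]=?,scc[3]=?,scc[4]=?)
step 3: low=(low[0]=0,low[1]=0,low[2]=2,low[3]=?,low[4]=3); scc=(scc[0]=0,scc[1]=0,scc[2]=?,scc[3]=?,scc[4]=1)
step 4: low=(low[0]=0,low[1]=0,low[2]=2,low[3]=?,low[4]=3); scc=(scc[0]=0,scc[1]=0,scc[2]=2,scc[3]=?,scc[4]=1)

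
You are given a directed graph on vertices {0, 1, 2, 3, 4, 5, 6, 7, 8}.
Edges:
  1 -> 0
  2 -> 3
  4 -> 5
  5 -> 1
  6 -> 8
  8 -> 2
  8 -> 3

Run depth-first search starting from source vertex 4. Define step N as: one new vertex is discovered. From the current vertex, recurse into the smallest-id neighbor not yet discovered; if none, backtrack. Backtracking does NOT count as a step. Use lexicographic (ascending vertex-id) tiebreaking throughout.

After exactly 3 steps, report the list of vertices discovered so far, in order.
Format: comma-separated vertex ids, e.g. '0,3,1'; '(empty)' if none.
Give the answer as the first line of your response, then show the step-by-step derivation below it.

4,5,1

step 1: discover 4; path=4; order=4
step 2: discover 5; path=4>5; order=4,5
step 3: discover 1; path=4>5>1; order=4,5,1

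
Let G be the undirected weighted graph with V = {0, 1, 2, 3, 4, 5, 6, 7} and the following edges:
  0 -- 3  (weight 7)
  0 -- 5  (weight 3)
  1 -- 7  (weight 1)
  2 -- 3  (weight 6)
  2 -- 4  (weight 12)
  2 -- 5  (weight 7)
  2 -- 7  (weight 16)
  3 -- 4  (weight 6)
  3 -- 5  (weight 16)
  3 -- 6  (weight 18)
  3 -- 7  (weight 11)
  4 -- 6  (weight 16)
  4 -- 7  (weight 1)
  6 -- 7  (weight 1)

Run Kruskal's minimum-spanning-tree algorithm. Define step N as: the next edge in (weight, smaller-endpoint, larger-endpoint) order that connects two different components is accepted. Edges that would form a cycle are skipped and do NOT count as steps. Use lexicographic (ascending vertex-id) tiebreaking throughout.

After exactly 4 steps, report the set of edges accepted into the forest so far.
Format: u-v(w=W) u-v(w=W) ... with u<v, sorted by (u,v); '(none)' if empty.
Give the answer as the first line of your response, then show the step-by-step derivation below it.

0-5(w=3) 1-7(w=1) 4-7(w=1) 6-7(w=1)

step 1: add edge 1-7 (w=1); MST = {1-7(w=1)}
step 2: add edge 4-7 (w=1); MST = {1-7(w=1) 4-7(w=1)}
step 3: add edge 6-7 (w=1); MST = {1-7(w=1) 4-7(w=1) 6-7(w=1)}
step 4: add edge 0-5 (w=3); MST = {0-5(w=3) 1-7(w=1) 4-7(w=1) 6-7(w=1)}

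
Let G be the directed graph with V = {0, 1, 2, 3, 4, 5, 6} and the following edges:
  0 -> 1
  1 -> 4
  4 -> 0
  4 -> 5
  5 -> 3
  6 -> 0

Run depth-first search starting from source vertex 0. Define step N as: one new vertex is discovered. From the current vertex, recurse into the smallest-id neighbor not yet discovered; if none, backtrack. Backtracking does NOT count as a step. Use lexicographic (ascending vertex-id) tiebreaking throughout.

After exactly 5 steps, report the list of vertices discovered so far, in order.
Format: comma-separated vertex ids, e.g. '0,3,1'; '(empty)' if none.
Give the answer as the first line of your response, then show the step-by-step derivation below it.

0,1,4,5,3

step 1: discover 0; path=0; order=0
step 2: discover 1; path=0>1; order=0,1
step 3: discover 4; path=0>1>4; order=0,1,4
step 4: discover 5; path=0>1>4>5; order=0,1,4,5
step 5: discover 3; path=0>1>4>5>3; order=0,1,4,5,3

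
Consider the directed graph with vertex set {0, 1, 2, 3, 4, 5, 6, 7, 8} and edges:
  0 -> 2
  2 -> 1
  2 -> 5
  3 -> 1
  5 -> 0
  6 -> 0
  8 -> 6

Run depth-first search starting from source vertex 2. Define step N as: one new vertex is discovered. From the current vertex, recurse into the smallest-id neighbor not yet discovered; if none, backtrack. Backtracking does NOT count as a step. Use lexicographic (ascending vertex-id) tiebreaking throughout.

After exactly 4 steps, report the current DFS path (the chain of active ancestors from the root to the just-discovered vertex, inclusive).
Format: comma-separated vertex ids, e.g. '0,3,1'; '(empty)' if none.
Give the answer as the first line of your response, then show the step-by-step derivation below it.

2,5,0

step 1: discover 2; path=2; order=2
step 2: discover 1; path=2>1; order=2,1
step 3: discover 5; path=2>5; order=2,1,5
step 4: discover 0; path=2>5>0; order=2,1,5,0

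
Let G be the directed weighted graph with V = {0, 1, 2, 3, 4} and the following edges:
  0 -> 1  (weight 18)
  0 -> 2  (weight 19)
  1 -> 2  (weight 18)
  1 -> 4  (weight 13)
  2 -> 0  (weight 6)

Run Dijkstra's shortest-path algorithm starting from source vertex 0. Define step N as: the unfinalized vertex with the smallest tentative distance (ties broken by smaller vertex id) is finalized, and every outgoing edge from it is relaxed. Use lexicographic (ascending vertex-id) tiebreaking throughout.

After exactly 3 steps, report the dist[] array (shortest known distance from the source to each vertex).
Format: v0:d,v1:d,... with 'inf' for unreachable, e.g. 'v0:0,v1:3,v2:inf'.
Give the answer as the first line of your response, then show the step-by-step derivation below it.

v0:0,v1:18,v2:19,v3:inf,v4:31

step 1: dist = v0:0,v1:18,v2:19,v3:inf,v4:inf
step 2: dist = v0:0,v1:18,v2:19,v3:inf,v4:31
step 3: dist = v0:0,v1:18,v2:19,v3:inf,v4:31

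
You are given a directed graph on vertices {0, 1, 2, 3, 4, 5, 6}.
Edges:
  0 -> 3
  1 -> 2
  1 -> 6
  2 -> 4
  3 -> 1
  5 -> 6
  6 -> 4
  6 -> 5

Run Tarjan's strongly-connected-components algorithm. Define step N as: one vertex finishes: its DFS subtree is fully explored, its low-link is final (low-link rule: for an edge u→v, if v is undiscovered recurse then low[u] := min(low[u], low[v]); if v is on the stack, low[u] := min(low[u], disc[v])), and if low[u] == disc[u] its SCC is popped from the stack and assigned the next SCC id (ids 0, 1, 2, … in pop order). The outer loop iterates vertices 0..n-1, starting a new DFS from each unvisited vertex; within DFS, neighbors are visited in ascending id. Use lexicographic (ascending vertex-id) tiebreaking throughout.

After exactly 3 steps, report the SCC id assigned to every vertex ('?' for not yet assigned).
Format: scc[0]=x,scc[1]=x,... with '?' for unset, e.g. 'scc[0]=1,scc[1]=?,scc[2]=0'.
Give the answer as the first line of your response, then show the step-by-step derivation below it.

scc[0]=?,scc[1]=?,scc[2]=1,scc[3]=?,scc[4]=0,scc[5]=?,scc[6]=?

step 1: low=(low[0]=0,low[1]=2,low[2]=3,low[3]=1,low[4]=4,low[5]=?,low[6]=?); scc=(scc[0]=?,scc[1]=?,scc[2]=?,scc[3]=?,scc[4]=0,scc[5]=?,scc[6]=?)
step 2: low=(low[0]=0,low[1]=2,low[2]=3,low[3]=1,low[4]=4,low[5]=?,low[6]=?); scc=(scc[0]=?,scc[1]=?,scc[2]=1,scc[3]=?,scc[4]=0,scc[5]=?,scc[6]=?)
step 3: low=(low[0]=0,low[1]=2,low[2]=3,low[3]=1,low[4]=4,low[5]=5,low[6]=5); scc=(scc[0]=?,scc[1]=?,scc[2]=1,scc[3]=?,scc[4]=0,scc[5]=?,scc[6]=?)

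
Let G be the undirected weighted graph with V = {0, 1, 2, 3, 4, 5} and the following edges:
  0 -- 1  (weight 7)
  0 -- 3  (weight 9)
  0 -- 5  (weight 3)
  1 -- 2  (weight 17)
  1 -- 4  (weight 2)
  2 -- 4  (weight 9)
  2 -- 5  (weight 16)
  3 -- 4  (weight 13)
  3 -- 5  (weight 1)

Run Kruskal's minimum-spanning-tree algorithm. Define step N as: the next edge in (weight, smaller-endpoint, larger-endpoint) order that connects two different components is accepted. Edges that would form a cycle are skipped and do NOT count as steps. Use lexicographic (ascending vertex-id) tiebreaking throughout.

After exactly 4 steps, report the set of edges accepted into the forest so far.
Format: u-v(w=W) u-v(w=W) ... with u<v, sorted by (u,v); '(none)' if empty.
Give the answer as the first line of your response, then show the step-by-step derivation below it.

0-1(w=7) 0-5(w=3) 1-4(w=2) 3-5(w=1)

step 1: add edge 3-5 (w=1); MST = {3-5(w=1)}
step 2: add edge 1-4 (w=2); MST = {1-4(w=2) 3-5(w=1)}
step 3: add edge 0-5 (w=3); MST = {0-5(w=3) 1-4(w=2) 3-5(w=1)}
step 4: add edge 0-1 (w=7); MST = {0-1(w=7) 0-5(w=3) 1-4(w=2) 3-5(w=1)}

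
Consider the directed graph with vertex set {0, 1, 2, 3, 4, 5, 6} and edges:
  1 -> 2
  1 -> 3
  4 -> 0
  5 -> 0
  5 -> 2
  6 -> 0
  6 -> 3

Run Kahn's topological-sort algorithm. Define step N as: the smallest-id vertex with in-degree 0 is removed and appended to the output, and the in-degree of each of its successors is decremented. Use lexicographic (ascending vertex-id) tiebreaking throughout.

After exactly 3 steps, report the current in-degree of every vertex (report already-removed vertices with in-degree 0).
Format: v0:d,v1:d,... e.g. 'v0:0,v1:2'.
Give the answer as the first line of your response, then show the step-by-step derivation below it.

v0:1,v1:0,v2:0,v3:1,v4:0,v5:0,v6:0

step 1: output 1; order=[1]; indeg=(3,0,1,1,0,0,0)
step 2: output 4; order=[1,4]; indeg=(2,0,1,1,0,0,0)
step 3: output 5; order=[1,4,5]; indeg=(1,0,0,1,0,0,0)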